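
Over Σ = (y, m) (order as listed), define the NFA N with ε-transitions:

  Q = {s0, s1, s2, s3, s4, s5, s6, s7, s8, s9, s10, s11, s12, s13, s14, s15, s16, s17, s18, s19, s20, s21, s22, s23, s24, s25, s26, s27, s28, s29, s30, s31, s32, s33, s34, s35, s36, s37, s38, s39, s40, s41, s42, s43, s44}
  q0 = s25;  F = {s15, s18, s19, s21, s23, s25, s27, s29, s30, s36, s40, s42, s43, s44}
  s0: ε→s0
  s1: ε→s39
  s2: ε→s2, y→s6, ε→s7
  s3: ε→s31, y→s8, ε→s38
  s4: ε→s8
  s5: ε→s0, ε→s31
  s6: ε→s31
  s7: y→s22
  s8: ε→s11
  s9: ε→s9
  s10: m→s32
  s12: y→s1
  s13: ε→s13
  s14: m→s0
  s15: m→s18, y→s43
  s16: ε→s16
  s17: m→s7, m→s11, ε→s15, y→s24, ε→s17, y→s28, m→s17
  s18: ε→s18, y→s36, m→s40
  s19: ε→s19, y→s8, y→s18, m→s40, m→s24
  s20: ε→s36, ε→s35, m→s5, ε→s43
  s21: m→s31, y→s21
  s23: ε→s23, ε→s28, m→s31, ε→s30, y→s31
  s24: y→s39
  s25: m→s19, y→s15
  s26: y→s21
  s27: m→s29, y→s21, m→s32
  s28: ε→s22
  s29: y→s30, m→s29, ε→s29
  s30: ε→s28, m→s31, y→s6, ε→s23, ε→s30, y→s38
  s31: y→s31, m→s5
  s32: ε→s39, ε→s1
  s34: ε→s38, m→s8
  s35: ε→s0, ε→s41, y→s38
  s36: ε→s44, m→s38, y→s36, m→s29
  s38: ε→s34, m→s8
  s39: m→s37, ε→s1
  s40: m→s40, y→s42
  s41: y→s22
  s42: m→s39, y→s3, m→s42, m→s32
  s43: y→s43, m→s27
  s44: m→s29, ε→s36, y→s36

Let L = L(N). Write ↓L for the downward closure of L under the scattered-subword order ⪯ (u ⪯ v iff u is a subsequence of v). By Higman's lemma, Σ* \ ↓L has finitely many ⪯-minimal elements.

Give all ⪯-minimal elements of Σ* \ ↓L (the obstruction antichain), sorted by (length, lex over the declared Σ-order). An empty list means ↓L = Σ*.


min(Σ*\↓L) = [mmyy, yymym].

|Q|=45, |F|=14, |δ|=94 (38 ε).
min D↑ (13 st, q0=0, F={11}): 0:y→1,m→2 1:y→3,m→4 2:y→4,m→5 3:y→3,m→6 4:y→7,m→5 5:y→8,m→5 6:y→9,m→10 7:y→7,m→10 8:y→11,m→8 9:y→9,m→11 10:y→12,m→10 11:y→11,m→11 12:y→11,m→11 [Hopcroft].
'mmyy': run [30, 27, 21, 18, 9] end={s0,s11,s3,s31,s34,s38,s5,s6,s8} — reject; 4/4 deletions ∈↓L.
'yymym': N↓-sim [30, 27, 24, 21, 14, 5] end={s0,s11,s31,s5,s8} — reject; 5/5 del acc.
2 words, ⪯-incomp.


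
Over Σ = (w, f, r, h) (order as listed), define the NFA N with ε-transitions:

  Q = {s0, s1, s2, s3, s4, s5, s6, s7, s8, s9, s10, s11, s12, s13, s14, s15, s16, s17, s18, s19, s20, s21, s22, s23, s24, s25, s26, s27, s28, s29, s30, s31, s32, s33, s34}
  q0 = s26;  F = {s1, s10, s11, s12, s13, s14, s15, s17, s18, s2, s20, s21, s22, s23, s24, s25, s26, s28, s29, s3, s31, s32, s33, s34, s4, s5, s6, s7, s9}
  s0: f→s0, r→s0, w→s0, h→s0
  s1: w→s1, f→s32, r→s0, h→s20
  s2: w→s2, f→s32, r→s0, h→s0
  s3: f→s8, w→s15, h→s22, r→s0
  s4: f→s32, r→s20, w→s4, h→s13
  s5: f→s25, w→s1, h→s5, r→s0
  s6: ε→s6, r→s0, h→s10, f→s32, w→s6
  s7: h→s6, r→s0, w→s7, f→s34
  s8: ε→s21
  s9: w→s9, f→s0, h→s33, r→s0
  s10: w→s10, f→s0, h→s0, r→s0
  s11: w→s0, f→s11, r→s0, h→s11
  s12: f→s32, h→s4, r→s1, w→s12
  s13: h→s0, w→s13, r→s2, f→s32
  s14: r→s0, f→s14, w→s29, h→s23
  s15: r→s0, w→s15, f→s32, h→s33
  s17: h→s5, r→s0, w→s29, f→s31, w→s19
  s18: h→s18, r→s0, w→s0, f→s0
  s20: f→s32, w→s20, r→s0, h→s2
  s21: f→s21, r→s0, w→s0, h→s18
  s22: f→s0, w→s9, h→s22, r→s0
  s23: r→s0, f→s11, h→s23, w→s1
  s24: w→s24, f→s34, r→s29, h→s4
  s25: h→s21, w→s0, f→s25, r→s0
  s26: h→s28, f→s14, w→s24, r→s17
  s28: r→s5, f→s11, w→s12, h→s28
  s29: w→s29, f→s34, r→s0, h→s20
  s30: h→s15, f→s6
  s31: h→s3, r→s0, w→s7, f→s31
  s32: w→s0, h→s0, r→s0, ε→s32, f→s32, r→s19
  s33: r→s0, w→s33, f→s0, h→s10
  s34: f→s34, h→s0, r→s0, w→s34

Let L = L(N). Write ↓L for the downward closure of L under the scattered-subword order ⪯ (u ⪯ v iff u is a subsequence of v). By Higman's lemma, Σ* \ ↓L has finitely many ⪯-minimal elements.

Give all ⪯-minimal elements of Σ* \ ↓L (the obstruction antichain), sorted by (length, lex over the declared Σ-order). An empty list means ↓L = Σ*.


min(Σ*\↓L) = [fr, rr, wfh, hfw, whhh, rfhhf].

|Q|=35, |F|=29, |δ|=127 (3 ε).
min D↑ (30 st, q0=0, F={8}): 0:w→1,f→2,r→3,h→4 1:w→1,f→5,r→6,h→7 2:w→6,f→2,r→8,h→9 3:w→6,f→10,r→8,h→11 4:w→12,f→13,r→11,h→4 5:w→5,f→5,r→8,h→8 6:w→6,f→5,r→8,h→14 7:w→7,f→15,r→14,h→16 8:w→8,f→8,r→8,h→8 9:w→17,f→13,r→8,h→9 10:w→18,f→10,r→8,h→19 11:w→17,f→20,r→8,h→11 12:w→12,f→15,r→17,h→7 13:w→8,f→13,r→8,h→13 14:w→14,f→15,r→8,h→21 15:w→8,f→15,r→8,h→8 16:w→16,f→15,r→21,h→8 17:w→17,f→15,r→8,h→14 18:w→18,f→5,r→8,h→22 19:w→23,f→24,r→8,h→25 20:w→8,f→20,r→8,h→24 21:w→21,f→15,r→8,h→8 22:w→22,f→15,r→8,h→26 23:w→23,f→15,r→8,h→27 24:w→8,f→24,r→8,h→28 25:w→29,f→8,r→8,h→25 26:w→26,f→8,r→8,h→8 27:w→27,f→8,r→8,h→26 28:w→8,f→8,r→8,h→28 29:w→29,f→8,r→8,h→27 (ε-aug+det+¬).
'fr': N↓-sim [32, 24, 2] end={s0,s19} ∉↓L; 2/2 single-dels accept.
'rr': run [32, 23, 2] end={s0,s19} rej; 2/2 single-dels accept.
'wfh': N↓-sim [32, 18, 4, 1] end={s0} rej; 3/3 deletions ∈↓L.
'hfw': run [32, 24, 8, 1] end={s0} ∉↓L; 3/3 deletions ∈↓L.
'whhh': |S_i|=[32, 18, 10, 6, 1] end={s0} — reject; 4/4 del acc.
'rfhhf': |S_i|=[32, 23, 17, 13, 6, 1] end={s0} ∉↓L; 5/5 deletions ∈↓L.
6 minimals (antichain).


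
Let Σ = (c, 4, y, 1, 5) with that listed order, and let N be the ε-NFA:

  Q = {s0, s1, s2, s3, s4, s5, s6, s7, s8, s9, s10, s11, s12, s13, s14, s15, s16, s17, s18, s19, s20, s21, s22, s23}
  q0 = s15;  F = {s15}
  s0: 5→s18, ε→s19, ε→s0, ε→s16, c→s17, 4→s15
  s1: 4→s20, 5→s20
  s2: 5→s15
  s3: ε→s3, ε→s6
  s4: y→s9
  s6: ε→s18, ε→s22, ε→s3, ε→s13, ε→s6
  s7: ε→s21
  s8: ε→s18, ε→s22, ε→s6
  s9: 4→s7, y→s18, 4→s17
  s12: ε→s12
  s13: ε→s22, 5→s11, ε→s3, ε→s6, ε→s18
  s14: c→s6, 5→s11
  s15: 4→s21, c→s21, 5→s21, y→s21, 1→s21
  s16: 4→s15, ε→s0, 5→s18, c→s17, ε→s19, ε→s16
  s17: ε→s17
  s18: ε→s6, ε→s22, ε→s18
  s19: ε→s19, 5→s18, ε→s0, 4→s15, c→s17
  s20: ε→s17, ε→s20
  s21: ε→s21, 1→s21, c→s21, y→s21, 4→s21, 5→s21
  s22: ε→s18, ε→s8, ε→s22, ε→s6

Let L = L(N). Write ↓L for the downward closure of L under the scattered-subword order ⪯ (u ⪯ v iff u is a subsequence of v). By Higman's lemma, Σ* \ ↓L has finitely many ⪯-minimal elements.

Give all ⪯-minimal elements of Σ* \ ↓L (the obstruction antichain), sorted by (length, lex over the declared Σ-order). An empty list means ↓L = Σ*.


|Q|=24, |F|=1, |δ|=64 (35 ε).
min D↑ (2 st, q0=0, F={1}): 0:c→1,4→1,y→1,1→1,5→1 1:c→1,4→1,y→1,1→1,5→1 (ε-aug+det+¬).
'c': run [2, 1] end={s21} rej; 1/1 single-dels accept.
'4': N↓-sim [2, 1] end={s21} — reject; 1/1 deletions ∈↓L.
'y': N↓-sim [2, 1] end={s21} ∉↓L; 1/1 del acc.
'1': |S_i|=[2, 1] end={s21} ∉↓L; 1/1 deletions ∈↓L.
'5': run [2, 1] end={s21} rej; 1/1 del acc.
5 obstructions.

A = [c, 4, y, 1, 5].


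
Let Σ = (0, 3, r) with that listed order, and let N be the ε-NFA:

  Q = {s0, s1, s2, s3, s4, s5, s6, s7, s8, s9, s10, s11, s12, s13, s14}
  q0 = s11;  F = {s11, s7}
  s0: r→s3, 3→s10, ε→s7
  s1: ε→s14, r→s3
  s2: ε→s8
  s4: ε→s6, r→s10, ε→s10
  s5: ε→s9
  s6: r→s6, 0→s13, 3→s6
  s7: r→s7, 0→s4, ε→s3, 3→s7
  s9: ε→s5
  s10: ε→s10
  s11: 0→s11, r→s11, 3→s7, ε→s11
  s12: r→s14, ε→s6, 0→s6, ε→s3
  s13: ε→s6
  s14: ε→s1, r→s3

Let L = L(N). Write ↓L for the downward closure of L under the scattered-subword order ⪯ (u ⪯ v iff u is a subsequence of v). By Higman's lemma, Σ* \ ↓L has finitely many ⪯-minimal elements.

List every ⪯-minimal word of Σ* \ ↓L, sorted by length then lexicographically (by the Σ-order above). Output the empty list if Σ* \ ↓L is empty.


A = [30].

|Q|=15, |F|=2, |δ|=30 (14 ε).
min D↑ (3 st, q0=0, F={2}): 0:0→0,3→1,r→0 1:0→2,3→1,r→1 2:0→2,3→2,r→2 [Hopcroft].
'30': N↓-sim [7, 6, 4] end={s10,s13,s4,s6} rej; 2/2 single-dels accept.
1 minimals (antichain).


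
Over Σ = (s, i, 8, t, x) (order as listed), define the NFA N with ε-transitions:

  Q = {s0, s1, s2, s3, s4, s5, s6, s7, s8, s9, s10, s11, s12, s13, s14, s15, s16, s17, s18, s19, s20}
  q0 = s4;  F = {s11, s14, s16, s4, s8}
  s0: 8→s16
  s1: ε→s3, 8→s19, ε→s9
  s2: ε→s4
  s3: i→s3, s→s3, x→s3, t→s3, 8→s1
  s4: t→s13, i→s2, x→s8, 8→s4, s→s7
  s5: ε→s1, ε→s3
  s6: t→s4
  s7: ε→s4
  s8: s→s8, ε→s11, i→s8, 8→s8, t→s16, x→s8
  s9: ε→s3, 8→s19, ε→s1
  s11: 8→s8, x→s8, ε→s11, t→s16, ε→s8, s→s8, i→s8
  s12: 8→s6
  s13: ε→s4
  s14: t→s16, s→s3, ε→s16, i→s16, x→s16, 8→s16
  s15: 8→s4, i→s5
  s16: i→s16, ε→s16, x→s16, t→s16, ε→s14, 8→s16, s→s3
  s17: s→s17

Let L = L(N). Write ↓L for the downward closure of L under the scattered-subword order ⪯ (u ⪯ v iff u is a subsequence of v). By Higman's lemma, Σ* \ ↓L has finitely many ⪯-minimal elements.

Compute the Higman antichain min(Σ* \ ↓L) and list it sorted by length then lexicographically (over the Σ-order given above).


|Q|=21, |F|=5, |δ|=53 (15 ε).
min D↑ (4 st, q0=0, F={3}): 0:s→0,i→0,8→0,t→0,x→1 1:s→1,i→1,8→1,t→2,x→1 2:s→3,i→2,8→2,t→2,x→2 3:s→3,i→3,8→3,t→3,x→3 (ε-aug+det+¬).
'xts': N↓-sim [12, 8, 6, 4] end={s1,s19,s3,s9} rej; 3/3 deletions ∈↓L.
1 minimals (antichain).

Antichain: [xts].


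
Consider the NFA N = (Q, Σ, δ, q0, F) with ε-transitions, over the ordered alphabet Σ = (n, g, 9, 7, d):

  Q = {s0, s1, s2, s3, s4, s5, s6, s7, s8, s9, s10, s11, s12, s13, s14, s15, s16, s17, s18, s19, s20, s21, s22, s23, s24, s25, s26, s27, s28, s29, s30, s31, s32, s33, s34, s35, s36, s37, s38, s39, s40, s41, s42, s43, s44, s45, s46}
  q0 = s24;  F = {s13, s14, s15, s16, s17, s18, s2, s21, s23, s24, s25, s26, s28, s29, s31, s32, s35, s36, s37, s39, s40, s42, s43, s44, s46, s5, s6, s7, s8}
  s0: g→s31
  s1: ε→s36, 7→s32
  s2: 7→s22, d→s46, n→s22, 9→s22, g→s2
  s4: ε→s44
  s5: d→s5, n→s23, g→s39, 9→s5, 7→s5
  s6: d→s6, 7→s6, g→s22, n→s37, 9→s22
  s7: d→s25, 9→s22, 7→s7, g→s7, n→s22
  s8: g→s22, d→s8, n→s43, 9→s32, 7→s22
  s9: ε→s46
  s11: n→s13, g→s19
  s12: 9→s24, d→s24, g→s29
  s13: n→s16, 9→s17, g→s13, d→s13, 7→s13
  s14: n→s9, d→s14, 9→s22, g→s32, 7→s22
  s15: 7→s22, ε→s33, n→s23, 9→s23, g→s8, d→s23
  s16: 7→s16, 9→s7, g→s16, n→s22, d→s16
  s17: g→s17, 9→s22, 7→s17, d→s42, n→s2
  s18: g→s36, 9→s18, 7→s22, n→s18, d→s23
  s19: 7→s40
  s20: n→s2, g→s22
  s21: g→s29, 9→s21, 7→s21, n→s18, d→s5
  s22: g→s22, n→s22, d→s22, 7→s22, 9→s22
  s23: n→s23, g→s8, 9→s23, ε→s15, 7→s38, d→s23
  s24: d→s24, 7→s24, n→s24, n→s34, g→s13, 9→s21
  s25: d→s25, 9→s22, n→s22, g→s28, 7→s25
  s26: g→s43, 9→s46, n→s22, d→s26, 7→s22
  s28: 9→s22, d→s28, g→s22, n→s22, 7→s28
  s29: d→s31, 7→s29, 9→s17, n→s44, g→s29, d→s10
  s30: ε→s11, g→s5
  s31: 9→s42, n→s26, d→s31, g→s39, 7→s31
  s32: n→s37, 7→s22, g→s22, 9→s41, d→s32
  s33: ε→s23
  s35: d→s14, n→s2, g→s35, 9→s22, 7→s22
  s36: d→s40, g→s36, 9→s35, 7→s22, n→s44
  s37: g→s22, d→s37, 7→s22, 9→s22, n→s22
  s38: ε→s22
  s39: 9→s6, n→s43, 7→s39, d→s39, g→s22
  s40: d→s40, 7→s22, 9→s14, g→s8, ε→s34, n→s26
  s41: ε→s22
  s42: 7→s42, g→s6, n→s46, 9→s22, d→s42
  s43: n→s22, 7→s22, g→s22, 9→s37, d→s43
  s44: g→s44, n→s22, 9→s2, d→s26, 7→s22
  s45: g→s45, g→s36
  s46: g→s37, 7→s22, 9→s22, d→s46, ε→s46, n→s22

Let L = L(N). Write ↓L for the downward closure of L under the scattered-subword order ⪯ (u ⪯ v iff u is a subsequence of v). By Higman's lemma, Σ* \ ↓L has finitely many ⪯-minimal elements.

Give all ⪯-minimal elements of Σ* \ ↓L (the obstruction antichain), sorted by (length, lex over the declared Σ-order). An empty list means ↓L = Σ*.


Antichain: [gnn, g99, 9n7, 9dgg].

|Q|=47, |F|=29, |δ|=176 (11 ε).
min D↑ (29 st, q0=0, F={8}): 0:n→0,g→1,9→2,7→0,d→0 1:n→3,g→1,9→4,7→1,d→1 2:n→5,g→6,9→2,7→2,d→7 3:n→8,g→3,9→9,7→3,d→3 4:n→10,g→4,9→8,7→4,d→11 5:n→5,g→12,9→5,7→8,d→13 6:n→14,g→6,9→4,7→6,d→15 7:n→13,g→16,9→7,7→7,d→7 8:n→8,g→8,9→8,7→8,d→8 9:n→8,g→9,9→8,7→9,d→17 10:n→8,g→10,9→8,7→8,d→18 11:n→18,g→19,9→8,7→11,d→11 12:n→14,g→12,9→20,7→8,d→21 13:n→13,g→22,9→13,7→8,d→13 14:n→8,g→14,9→10,7→8,d→23 15:n→23,g→16,9→11,7→15,d→15 16:n→24,g→8,9→19,7→16,d→16 17:n→8,g→25,9→8,7→17,d→17 18:n→8,g→26,9→8,7→8,d→18 19:n→26,g→8,9→8,7→19,d→19 20:n→10,g→20,9→8,7→8,d→27 21:n→23,g→22,9→27,7→8,d→21 22:n→24,g→8,9→28,7→8,d→22 23:n→8,g→24,9→18,7→8,d→23 24:n→8,g→8,9→26,7→8,d→24 25:n→8,g→8,9→8,7→25,d→25 26:n→8,g→8,9→8,7→8,d→26 27:n→18,g→28,9→8,7→8,d→27 28:n→26,g→8,9→8,7→8,d→28 [Hopcroft].
'gnn': N↓-sim [36, 28, 12, 1] end={s22} — reject; 3/3 del acc.
'g99': run [36, 28, 15, 2] end={s22,s41} ∉↓L; 3/3 deletions ∈↓L.
'9n7': N↓-sim [36, 33, 21, 2] end={s22,s38} rej; 3/3 single-dels accept.
'9dgg': N↓-sim [36, 33, 24, 9, 1] end={s22} ∉↓L; 4/4 deletions ∈↓L.
4 obstructions.


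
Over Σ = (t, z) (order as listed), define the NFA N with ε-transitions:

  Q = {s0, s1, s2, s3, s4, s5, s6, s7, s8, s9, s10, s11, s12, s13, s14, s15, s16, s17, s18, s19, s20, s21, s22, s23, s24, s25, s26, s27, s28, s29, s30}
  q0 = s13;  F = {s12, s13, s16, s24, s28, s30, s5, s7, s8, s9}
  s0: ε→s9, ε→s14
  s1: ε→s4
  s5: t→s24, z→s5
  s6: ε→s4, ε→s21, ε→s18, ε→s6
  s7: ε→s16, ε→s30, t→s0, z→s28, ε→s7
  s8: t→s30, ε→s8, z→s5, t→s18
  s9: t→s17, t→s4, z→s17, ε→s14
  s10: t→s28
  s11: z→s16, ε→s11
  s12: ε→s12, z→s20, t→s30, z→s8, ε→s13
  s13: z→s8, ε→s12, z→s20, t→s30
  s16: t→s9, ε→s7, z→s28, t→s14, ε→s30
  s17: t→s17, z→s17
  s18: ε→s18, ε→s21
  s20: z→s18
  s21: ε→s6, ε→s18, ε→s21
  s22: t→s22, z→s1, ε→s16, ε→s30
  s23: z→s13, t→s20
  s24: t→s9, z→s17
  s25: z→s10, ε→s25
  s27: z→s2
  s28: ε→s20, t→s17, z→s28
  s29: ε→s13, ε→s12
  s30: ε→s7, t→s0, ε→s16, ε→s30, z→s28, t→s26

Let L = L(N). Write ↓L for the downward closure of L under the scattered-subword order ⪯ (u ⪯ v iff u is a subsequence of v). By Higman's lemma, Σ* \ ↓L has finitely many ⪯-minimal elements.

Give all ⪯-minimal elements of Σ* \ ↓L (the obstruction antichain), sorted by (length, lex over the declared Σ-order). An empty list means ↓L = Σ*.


|Q|=31, |F|=10, |δ|=69 (32 ε).
min D↑ (8 st, q0=0, F={6}): 0:t→1,z→2 1:t→3,z→4 2:t→1,z→5 3:t→6,z→6 4:t→6,z→4 5:t→7,z→5 6:t→6,z→6 7:t→3,z→6 (ε-aug+det+¬).
'ttt': run [19, 15, 6, 2] end={s17,s4} rej; 3/3 single-dels accept.
'ttz': |S_i|=[19, 15, 6, 1] end={s17} — reject; 3/3 deletions ∈↓L.
'tzt': |S_i|=[19, 15, 7, 1] end={s17} rej; 3/3 deletions ∈↓L.
'zztz': run [19, 17, 11, 5, 1] end={s17} rej; 4/4 deletions ∈↓L.
4 obstructions.

min(Σ*\↓L) = [ttt, ttz, tzt, zztz].


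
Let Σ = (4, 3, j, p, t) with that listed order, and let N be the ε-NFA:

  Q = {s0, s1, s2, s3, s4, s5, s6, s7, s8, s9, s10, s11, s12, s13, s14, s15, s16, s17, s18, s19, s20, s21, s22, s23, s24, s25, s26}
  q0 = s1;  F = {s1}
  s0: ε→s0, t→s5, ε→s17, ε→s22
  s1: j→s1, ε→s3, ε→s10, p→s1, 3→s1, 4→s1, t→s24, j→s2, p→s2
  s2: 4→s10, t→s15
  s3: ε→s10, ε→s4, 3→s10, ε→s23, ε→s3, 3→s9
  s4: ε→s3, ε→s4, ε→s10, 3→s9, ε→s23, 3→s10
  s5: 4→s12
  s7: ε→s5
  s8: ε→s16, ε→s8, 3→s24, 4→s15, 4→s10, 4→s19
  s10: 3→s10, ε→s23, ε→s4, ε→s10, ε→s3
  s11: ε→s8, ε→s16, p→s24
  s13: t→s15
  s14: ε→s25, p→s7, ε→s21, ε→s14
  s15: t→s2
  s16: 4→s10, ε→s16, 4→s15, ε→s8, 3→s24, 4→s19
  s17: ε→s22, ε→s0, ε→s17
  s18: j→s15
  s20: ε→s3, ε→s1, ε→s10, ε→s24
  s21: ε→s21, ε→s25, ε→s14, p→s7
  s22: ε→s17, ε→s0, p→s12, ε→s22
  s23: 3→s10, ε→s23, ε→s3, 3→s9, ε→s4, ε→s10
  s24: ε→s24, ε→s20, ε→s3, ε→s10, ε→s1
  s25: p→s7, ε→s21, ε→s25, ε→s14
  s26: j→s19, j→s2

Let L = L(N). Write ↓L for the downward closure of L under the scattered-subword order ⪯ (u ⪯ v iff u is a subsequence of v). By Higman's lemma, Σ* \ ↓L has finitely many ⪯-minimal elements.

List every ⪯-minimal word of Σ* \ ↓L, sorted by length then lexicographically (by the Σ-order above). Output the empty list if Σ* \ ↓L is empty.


|Q|=27, |F|=1, |δ|=88 (52 ε).
min D↑ (1 st, q0=0, F={}): 0:4→0,3→0,j→0,p→0,t→0 [Hopcroft].
L(D↑) = ∅ ⇒ ↓L = Σ*.

A = [].


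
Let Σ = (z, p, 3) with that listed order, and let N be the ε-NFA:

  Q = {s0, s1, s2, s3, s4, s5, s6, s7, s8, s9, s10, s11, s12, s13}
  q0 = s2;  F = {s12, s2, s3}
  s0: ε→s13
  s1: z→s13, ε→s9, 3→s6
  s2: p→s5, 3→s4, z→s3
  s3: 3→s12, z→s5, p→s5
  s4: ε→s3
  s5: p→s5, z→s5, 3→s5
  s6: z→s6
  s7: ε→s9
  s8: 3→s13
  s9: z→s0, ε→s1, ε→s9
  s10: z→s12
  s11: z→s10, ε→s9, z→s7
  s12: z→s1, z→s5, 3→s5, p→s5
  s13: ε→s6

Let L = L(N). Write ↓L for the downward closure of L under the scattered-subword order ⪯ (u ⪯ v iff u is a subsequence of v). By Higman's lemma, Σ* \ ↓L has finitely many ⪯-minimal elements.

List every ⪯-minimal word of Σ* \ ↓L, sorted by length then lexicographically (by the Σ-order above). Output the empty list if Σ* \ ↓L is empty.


A = [p, zz, 3z, z33, 333].

|Q|=14, |F|=3, |δ|=29 (8 ε).
min D↑ (4 st, q0=0, F={2}): 0:z→1,p→2,3→1 1:z→2,p→2,3→3 2:z→2,p→2,3→2 3:z→2,p→2,3→2 [Hopcroft].
'p': |S_i|=[10, 1] end={s5} ∉↓L; 1/1 single-dels accept.
'zz': |S_i|=[10, 8, 6] end={s0,s1,s13,s5,s6,s9} ∉↓L; 2/2 del acc.
'3z': |S_i|=[10, 9, 6] end={s0,s1,s13,s5,s6,s9} rej; 2/2 deletions ∈↓L.
'z33': N↓-sim [10, 8, 7, 2] end={s5,s6} rej; 3/3 del acc.
'333': run [10, 9, 7, 2] end={s5,s6} rej; 3/3 single-dels accept.
5 obstructions.


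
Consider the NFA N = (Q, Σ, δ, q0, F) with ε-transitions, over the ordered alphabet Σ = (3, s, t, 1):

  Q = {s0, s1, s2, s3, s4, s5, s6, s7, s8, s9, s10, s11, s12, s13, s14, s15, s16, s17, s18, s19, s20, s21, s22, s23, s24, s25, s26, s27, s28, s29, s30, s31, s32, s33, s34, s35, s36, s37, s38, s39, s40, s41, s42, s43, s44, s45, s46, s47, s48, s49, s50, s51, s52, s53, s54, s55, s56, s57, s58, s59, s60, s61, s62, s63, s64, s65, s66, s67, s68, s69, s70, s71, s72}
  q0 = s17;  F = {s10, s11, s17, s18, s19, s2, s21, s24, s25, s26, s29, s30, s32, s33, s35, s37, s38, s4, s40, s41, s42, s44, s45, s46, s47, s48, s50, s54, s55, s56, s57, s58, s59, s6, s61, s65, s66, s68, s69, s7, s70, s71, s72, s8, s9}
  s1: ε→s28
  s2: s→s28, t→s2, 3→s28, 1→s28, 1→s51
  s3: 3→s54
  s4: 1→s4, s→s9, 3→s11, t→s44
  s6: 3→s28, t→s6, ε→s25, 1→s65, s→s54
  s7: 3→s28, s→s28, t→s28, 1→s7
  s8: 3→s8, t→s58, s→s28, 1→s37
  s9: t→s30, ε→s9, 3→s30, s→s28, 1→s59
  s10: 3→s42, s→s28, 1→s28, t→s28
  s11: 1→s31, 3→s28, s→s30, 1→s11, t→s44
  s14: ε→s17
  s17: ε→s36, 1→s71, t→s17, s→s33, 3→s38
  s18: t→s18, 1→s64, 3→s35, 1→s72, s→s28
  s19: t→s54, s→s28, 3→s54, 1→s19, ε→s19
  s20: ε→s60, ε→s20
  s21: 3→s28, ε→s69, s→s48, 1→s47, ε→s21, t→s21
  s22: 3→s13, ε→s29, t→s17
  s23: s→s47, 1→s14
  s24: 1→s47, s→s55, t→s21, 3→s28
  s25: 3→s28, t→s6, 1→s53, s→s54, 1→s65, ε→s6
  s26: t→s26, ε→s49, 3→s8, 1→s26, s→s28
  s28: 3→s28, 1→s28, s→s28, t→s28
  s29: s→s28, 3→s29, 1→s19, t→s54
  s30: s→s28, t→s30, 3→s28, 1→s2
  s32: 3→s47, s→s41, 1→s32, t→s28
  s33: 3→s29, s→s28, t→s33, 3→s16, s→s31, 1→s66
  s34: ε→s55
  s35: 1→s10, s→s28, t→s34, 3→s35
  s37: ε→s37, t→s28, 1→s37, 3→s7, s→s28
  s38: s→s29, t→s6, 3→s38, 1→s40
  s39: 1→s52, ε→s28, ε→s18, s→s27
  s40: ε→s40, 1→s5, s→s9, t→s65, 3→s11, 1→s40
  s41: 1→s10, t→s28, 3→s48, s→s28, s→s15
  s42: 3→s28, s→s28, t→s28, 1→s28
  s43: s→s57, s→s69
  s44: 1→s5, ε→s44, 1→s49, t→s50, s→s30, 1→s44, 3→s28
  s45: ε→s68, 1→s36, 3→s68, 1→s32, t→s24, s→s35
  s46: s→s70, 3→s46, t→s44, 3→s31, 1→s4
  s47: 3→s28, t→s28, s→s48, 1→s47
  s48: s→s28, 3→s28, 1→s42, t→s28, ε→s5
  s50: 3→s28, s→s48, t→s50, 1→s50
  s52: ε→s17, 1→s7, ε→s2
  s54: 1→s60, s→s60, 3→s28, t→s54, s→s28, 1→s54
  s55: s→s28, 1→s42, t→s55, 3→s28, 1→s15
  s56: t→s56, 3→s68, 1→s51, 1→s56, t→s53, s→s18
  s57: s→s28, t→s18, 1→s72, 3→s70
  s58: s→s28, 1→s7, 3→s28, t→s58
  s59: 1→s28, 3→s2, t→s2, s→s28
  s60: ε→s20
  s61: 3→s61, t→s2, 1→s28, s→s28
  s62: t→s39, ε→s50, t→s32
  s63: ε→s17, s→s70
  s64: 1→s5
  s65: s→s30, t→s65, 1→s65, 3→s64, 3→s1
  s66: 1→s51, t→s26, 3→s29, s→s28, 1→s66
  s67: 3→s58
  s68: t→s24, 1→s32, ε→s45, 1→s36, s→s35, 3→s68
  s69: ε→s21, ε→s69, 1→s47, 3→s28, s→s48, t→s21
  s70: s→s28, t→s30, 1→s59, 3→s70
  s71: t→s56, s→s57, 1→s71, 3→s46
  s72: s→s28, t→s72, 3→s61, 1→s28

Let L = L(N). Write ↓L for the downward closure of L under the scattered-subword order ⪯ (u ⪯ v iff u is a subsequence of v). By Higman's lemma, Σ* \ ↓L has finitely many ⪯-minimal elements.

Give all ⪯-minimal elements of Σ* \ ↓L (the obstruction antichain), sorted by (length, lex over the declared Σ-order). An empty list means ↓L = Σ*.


|Q|=73, |F|=45, |δ|=248 (29 ε).
min D↑ (43 st, q0=0, F={7}): 0:3→1,s→2,t→0,1→3 1:3→1,s→4,t→5,1→6 2:3→4,s→7,t→2,1→8 3:3→9,s→10,t→11,1→3 4:3→4,s→7,t→12,1→13 5:3→7,s→12,t→5,1→14 6:3→15,s→16,t→14,1→6 7:3→7,s→7,t→7,1→7 8:3→4,s→7,t→17,1→8 9:3→9,s→18,t→19,1→20 10:3→18,s→7,t→21,1→22 11:3→23,s→21,t→11,1→11 12:3→7,s→7,t→12,1→12 13:3→12,s→7,t→12,1→13 14:3→7,s→24,t→14,1→14 15:3→7,s→24,t→19,1→15 16:3→24,s→7,t→24,1→25 17:3→26,s→7,t→17,1→17 18:3→18,s→7,t→24,1→25 19:3→7,s→24,t→27,1→19 20:3→15,s→16,t→19,1→20 21:3→28,s→7,t→21,1→22 22:3→29,s→7,t→22,1→7 23:3→23,s→28,t→30,1→31 24:3→7,s→7,t→24,1→32 25:3→32,s→7,t→32,1→7 26:3→26,s→7,t→33,1→34 27:3→7,s→35,t→27,1→27 28:3→28,s→7,t→36,1→37 29:3→29,s→7,t→32,1→7 30:3→7,s→36,t→38,1→39 31:3→39,s→40,t→7,1→31 32:3→7,s→7,t→32,1→7 33:3→7,s→7,t→33,1→41 34:3→41,s→7,t→7,1→34 35:3→7,s→7,t→7,1→42 36:3→7,s→7,t→36,1→42 37:3→42,s→7,t→7,1→7 38:3→7,s→35,t→38,1→39 39:3→7,s→35,t→7,1→39 40:3→35,s→7,t→7,1→37 41:3→7,s→7,t→7,1→41 42:3→7,s→7,t→7,1→7.
'ss': run [59, 36, 5] end={s15,s20,s28,s31,s60} ∉↓L; 2/2 deletions ∈↓L.
'3t3': |S_i|=[59, 50, 28, 4] end={s1,s28,s5,s64} — reject; 3/3 deletions ∈↓L.
'3133': run [59, 50, 32, 19, 1] end={s28} ∉↓L; 4/4 deletions ∈↓L.
'1s11': run [59, 53, 23, 11, 3] end={s28,s5,s51} ∉↓L; 4/4 single-dels accept.
'1t31t': N↓-sim [59, 53, 40, 27, 13, 1] end={s28} — reject; 5/5 deletions ∈↓L.
'13ttst': run [59, 53, 43, 22, 18, 6, 1] end={s28} ∉↓L; 6/6 single-dels accept.
6 words, ⪯-incomp.

min(Σ*\↓L) = [ss, 3t3, 3133, 1s11, 1t31t, 13ttst].


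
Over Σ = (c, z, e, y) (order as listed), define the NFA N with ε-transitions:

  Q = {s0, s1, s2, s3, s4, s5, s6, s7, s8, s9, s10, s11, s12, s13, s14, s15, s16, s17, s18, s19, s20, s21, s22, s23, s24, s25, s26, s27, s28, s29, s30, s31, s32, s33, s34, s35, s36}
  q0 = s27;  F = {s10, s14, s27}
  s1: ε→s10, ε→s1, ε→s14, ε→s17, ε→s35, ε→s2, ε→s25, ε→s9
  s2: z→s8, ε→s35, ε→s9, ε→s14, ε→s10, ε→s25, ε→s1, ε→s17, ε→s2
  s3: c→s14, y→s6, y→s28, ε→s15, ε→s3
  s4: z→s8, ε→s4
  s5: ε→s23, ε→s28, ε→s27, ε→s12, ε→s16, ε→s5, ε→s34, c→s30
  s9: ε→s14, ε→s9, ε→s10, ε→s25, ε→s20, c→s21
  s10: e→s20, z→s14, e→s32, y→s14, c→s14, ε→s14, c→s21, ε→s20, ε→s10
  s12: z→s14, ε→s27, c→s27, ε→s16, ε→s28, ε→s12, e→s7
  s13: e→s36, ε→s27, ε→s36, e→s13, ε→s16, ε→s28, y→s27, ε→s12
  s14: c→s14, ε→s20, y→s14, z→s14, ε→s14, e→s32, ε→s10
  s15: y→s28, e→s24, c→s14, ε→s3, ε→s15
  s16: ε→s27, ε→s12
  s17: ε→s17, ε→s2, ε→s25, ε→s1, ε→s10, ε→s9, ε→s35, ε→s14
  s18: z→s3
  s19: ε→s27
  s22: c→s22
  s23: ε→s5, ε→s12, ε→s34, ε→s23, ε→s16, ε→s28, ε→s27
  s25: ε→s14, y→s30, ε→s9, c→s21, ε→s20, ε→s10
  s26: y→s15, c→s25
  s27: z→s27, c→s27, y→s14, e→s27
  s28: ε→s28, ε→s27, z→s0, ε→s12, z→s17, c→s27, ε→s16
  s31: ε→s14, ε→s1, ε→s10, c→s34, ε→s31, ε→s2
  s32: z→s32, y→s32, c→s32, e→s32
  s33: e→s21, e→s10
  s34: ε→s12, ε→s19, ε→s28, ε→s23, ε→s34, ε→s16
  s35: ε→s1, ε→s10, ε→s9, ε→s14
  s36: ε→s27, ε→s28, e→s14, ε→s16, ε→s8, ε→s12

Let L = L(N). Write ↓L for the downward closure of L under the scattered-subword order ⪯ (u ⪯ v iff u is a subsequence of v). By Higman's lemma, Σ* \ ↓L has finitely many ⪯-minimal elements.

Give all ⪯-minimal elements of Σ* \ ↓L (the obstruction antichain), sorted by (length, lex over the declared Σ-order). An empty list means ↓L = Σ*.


Antichain: [ye].

|Q|=37, |F|=3, |δ|=141 (94 ε).
min D↑ (3 st, q0=0, F={2}): 0:c→0,z→0,e→0,y→1 1:c→1,z→1,e→2,y→1 2:c→2,z→2,e→2,y→2.
'ye': N↓-sim [6, 5, 2] end={s20,s32} ∉↓L; 2/2 del acc.
1 minimals (antichain).


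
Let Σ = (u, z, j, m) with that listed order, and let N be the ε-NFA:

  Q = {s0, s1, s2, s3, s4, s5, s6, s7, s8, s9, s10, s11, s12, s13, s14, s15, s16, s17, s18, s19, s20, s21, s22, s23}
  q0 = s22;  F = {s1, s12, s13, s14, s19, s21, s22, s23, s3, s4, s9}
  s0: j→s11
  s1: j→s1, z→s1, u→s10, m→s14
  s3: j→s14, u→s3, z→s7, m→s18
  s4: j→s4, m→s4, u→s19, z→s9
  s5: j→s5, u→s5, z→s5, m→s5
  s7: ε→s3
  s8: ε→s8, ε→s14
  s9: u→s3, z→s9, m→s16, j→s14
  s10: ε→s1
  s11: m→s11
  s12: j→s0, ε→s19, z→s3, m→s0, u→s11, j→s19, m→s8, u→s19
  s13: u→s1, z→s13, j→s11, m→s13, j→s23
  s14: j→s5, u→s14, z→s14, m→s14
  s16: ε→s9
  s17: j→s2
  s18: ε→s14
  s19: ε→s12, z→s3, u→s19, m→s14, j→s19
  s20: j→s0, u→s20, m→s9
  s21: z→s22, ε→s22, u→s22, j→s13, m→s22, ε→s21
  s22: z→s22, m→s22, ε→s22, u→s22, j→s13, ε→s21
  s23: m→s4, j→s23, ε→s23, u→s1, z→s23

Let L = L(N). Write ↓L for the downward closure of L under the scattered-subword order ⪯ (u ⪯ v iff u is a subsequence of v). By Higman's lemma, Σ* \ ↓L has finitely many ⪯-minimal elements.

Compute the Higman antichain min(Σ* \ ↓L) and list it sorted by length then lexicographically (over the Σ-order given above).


|Q|=24, |F|=11, |δ|=71 (13 ε).
min D↑ (10 st, q0=0, F={6}): 0:u→0,z→0,j→1,m→0 1:u→2,z→1,j→3,m→1 2:u→2,z→2,j→2,m→4 3:u→2,z→3,j→3,m→5 4:u→4,z→4,j→6,m→4 5:u→7,z→8,j→5,m→5 6:u→6,z→6,j→6,m→6 7:u→7,z→9,j→7,m→4 8:u→9,z→8,j→4,m→8 9:u→9,z→9,j→4,m→4 (ε-aug+det+¬).
'jumj': N↓-sim [19, 17, 12, 6, 2] end={s11,s5} — reject; 4/4 del acc.
'jjmzjj': |S_i|=[19, 17, 16, 13, 7, 2, 1] end={s5} ∉↓L; 6/6 single-dels accept.
2 minimals (antichain).

min(Σ*\↓L) = [jumj, jjmzjj].


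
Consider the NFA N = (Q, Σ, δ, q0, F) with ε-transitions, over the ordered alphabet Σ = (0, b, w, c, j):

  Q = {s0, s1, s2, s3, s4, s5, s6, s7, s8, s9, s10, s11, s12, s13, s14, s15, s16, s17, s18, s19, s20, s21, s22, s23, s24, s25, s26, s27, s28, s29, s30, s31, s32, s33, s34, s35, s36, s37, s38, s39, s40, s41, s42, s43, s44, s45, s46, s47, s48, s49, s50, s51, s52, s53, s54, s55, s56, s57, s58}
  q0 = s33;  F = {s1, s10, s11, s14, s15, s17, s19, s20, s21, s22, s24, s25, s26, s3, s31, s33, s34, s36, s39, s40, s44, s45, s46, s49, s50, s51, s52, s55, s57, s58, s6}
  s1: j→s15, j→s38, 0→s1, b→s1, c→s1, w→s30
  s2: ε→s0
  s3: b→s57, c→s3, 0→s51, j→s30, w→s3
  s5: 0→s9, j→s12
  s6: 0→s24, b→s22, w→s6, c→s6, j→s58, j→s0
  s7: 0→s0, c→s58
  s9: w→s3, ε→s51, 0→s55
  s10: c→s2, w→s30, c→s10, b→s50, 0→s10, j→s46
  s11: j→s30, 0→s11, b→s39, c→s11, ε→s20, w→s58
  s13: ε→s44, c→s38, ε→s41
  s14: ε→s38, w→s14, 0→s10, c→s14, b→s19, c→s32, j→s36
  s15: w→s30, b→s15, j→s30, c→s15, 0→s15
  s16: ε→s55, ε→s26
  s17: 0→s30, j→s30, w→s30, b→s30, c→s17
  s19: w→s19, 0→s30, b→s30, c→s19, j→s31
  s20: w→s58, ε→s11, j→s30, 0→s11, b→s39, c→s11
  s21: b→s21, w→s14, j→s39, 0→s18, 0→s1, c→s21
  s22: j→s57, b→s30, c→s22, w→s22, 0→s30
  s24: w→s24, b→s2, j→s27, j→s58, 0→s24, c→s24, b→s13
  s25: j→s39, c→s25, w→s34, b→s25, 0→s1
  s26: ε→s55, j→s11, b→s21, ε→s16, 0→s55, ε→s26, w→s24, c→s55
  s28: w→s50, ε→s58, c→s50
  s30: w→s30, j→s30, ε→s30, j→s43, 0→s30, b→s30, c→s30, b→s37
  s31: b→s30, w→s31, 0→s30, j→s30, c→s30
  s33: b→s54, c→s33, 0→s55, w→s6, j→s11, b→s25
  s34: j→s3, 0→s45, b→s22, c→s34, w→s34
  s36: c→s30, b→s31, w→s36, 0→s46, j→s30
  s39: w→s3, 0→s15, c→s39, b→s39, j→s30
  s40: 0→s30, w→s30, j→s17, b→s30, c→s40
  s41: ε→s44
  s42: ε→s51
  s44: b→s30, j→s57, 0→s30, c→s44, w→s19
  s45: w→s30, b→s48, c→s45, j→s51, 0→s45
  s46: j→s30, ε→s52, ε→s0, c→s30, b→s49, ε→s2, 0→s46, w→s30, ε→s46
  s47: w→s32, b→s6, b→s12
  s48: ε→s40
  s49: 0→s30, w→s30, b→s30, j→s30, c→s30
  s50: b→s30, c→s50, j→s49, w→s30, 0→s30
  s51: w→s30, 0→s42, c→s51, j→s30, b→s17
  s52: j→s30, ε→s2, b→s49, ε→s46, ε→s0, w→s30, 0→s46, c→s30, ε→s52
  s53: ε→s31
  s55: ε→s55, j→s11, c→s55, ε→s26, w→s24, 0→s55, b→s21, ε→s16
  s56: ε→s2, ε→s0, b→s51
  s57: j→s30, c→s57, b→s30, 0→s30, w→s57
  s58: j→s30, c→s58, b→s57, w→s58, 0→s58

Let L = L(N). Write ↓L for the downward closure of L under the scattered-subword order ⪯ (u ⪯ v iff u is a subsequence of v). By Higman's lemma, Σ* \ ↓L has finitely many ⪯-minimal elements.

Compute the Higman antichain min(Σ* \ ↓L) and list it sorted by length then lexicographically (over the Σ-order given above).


Antichain: [jj, b0w, wb0, wbb, 0bwjc].

|Q|=59, |F|=31, |δ|=214 (31 ε).
min D↑ (29 st, q0=0, F={12}): 0:0→1,b→2,w→3,c→0,j→4 1:0→1,b→5,w→6,c→1,j→4 2:0→7,b→2,w→8,c→2,j→9 3:0→6,b→10,w→3,c→3,j→11 4:0→4,b→9,w→11,c→4,j→12 5:0→7,b→5,w→13,c→5,j→9 6:0→6,b→14,w→6,c→6,j→11 7:0→7,b→7,w→12,c→7,j→15 8:0→16,b→10,w→8,c→8,j→17 9:0→15,b→9,w→17,c→9,j→12 10:0→12,b→12,w→10,c→10,j→18 11:0→11,b→18,w→11,c→11,j→12 12:0→12,b→12,w→12,c→12,j→12 13:0→19,b→20,w→13,c→13,j→21 14:0→12,b→12,w→20,c→14,j→18 15:0→15,b→15,w→12,c→15,j→12 16:0→16,b→22,w→12,c→16,j→23 17:0→23,b→18,w→17,c→17,j→12 18:0→12,b→12,w→18,c→18,j→12 19:0→19,b→24,w→12,c→19,j→25 20:0→12,b→12,w→20,c→20,j→26 21:0→25,b→26,w→21,c→12,j→12 22:0→12,b→12,w→12,c→22,j→27 23:0→23,b→27,w→12,c→23,j→12 24:0→12,b→12,w→12,c→24,j→28 25:0→25,b→28,w→12,c→12,j→12 26:0→12,b→12,w→26,c→12,j→12 27:0→12,b→12,w→12,c→27,j→12 28:0→12,b→12,w→12,c→12,j→12 (ε-aug+det+¬).
'jj': |S_i|=[46, 22, 3] end={s30,s37,s43} — reject; 2/2 del acc.
'b0w': N↓-sim [46, 36, 20, 3] end={s30,s37,s43} rej; 3/3 deletions ∈↓L.
'wb0': N↓-sim [46, 33, 18, 3] end={s30,s37,s43} rej; 3/3 deletions ∈↓L.
'wbb': N↓-sim [46, 33, 18, 3] end={s30,s37,s43} ∉↓L; 3/3 deletions ∈↓L.
'0bwjc': N↓-sim [46, 40, 31, 21, 10, 3] end={s30,s37,s43} — reject; 5/5 single-dels accept.
5 obstructions.


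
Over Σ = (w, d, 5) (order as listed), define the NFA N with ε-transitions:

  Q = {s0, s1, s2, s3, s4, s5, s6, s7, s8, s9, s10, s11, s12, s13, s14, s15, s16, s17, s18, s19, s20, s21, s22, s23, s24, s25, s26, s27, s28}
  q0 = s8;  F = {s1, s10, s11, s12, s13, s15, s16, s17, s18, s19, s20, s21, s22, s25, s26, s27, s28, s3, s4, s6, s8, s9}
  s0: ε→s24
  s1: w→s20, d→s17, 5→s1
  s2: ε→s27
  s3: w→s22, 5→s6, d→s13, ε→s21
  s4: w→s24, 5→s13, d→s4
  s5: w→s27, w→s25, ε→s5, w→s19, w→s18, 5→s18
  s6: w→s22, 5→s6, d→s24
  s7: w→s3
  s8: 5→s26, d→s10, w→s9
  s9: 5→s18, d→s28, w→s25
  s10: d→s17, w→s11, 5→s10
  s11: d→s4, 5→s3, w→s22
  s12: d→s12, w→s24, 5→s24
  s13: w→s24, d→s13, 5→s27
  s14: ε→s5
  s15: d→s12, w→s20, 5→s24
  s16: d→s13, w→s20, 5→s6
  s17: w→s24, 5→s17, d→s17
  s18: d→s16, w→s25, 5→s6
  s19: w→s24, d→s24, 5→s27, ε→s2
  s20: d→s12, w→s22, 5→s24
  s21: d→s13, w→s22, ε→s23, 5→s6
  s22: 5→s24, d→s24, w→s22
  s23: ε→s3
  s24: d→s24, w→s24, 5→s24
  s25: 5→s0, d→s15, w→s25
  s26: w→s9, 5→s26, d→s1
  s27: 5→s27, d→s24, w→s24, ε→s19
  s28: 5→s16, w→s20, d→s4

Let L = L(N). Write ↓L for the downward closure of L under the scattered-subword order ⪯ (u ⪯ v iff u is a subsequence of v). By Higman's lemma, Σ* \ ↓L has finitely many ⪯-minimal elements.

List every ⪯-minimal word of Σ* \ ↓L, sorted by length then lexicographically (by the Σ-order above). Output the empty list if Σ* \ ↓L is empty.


|Q|=29, |F|=22, |δ|=84 (9 ε).
min D↑ (21 st, q0=0, F={11}): 0:w→1,d→2,5→3 1:w→4,d→5,5→6 2:w→7,d→8,5→2 3:w→1,d→9,5→3 4:w→4,d→10,5→11 5:w→12,d→13,5→14 6:w→4,d→14,5→15 7:w→16,d→13,5→17 8:w→11,d→8,5→8 9:w→12,d→8,5→9 10:w→12,d→18,5→11 11:w→11,d→11,5→11 12:w→16,d→18,5→11 13:w→11,d→13,5→19 14:w→12,d→19,5→15 15:w→16,d→11,5→15 16:w→16,d→11,5→11 17:w→16,d→19,5→15 18:w→11,d→18,5→11 19:w→11,d→19,5→20 20:w→11,d→11,5→20.
'ww5': run [26, 21, 7, 2] end={s0,s24} — reject; 3/3 del acc.
'ddw': |S_i|=[26, 20, 8, 1] end={s24} — reject; 3/3 deletions ∈↓L.
'w55d': run [26, 21, 17, 7, 1] end={s24} rej; 4/4 del acc.
'dwwd': N↓-sim [26, 20, 14, 2, 1] end={s24} — reject; 4/4 deletions ∈↓L.
'5dw5': |S_i|=[26, 25, 15, 4, 1] end={s24} rej; 4/4 del acc.
5 minimals (antichain).

Antichain: [ww5, ddw, w55d, dwwd, 5dw5].


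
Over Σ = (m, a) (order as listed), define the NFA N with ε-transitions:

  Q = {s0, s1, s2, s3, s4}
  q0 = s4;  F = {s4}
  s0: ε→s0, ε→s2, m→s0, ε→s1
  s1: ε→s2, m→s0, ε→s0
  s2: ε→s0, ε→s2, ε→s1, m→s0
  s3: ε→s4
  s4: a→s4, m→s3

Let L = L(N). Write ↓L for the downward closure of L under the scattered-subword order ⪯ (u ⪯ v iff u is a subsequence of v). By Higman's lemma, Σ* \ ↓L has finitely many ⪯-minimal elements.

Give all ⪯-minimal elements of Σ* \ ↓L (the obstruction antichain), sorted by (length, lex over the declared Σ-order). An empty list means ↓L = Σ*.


Antichain: [].

|Q|=5, |F|=1, |δ|=14 (9 ε).
min D↑ (1 st, q0=0, F={}): 0:m→0,a→0 (ε-aug+det+¬).
L(D↑) = ∅; no obstructions.


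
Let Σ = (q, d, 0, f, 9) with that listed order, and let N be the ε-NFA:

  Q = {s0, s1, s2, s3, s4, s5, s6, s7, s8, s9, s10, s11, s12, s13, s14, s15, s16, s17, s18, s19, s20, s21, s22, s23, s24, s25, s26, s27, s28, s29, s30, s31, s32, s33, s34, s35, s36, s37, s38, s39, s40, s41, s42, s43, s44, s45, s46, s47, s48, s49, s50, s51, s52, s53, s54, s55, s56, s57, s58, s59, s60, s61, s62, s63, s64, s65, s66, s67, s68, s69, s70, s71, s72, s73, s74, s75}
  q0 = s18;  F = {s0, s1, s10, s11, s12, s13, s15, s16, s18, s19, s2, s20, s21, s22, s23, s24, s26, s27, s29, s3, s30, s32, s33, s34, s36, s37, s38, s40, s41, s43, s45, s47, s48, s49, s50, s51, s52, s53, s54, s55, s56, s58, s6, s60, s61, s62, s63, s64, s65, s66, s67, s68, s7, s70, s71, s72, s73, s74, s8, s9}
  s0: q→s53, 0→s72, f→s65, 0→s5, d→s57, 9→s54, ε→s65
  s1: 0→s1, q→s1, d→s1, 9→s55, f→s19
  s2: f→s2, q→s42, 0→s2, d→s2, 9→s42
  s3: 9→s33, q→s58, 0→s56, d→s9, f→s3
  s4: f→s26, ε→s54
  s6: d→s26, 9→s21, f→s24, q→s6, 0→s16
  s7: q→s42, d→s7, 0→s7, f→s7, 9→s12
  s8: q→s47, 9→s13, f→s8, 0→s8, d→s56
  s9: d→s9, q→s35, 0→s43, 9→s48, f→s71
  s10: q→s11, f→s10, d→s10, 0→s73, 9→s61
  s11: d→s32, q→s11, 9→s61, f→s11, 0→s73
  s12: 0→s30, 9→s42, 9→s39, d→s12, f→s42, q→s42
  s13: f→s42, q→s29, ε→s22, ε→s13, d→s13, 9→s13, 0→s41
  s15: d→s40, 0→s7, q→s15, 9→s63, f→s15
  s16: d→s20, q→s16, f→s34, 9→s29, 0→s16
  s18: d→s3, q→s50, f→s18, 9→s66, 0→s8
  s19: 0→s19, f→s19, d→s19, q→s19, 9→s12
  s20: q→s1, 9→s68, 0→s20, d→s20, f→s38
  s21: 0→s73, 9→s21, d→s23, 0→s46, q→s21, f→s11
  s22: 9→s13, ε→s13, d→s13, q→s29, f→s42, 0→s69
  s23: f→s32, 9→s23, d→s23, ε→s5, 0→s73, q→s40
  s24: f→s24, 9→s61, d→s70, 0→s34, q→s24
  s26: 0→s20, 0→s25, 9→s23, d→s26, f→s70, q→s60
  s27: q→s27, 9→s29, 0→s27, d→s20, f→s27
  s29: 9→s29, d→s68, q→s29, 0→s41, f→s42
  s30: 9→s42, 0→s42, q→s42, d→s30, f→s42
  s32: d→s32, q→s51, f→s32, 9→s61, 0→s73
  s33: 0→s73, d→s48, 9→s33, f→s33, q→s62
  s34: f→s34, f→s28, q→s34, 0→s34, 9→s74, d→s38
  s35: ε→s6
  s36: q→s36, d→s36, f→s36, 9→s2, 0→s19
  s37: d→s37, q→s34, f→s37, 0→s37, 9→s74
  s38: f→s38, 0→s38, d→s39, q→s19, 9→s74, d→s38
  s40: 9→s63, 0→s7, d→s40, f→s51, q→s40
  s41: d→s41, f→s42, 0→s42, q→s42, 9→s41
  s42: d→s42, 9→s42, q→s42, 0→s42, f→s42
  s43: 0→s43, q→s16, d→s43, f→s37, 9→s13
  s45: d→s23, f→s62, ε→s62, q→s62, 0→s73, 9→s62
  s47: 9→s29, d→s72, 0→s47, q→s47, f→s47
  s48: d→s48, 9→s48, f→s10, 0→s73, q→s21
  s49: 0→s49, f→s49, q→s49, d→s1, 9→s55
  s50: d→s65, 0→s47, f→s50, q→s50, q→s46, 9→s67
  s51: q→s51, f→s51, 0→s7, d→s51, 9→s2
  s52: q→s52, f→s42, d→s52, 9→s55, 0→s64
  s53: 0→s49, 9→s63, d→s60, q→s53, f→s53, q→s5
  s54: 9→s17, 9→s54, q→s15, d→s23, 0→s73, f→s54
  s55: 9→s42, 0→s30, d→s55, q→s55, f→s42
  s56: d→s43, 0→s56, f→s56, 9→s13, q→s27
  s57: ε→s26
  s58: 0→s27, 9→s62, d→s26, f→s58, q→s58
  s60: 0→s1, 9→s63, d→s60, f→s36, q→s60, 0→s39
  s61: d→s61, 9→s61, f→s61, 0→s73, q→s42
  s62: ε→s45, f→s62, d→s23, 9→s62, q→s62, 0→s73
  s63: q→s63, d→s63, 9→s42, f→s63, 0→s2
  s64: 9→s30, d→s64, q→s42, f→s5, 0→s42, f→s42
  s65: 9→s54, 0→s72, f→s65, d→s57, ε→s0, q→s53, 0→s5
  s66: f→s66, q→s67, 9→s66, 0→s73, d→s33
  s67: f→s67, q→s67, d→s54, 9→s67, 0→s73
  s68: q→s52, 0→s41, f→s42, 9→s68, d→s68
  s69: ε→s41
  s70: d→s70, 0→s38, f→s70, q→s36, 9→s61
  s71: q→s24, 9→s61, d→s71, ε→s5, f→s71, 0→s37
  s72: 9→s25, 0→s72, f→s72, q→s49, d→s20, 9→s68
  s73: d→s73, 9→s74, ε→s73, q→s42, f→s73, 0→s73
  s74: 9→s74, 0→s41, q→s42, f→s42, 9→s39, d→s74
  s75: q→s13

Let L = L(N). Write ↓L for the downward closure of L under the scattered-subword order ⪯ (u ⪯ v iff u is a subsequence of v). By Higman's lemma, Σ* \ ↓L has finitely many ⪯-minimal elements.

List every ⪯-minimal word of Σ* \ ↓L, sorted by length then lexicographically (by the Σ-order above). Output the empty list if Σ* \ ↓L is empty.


|Q|=76, |F|=60, |δ|=335 (14 ε).
min D↑ (58 st, q0=0, F={26}): 0:q→1,d→2,0→3,f→0,9→4 1:q→1,d→5,0→6,f→1,9→7 2:q→8,d→9,0→10,f→2,9→11 3:q→6,d→10,0→3,f→3,9→12 4:q→7,d→11,0→13,f→4,9→4 5:q→14,d→15,0→16,f→5,9→17 6:q→6,d→16,0→6,f→6,9→18 7:q→7,d→17,0→13,f→7,9→7 8:q→8,d→15,0→19,f→8,9→20 9:q→21,d→9,0→22,f→23,9→24 10:q→19,d→22,0→10,f→10,9→12 11:q→20,d→24,0→13,f→11,9→11 12:q→18,d→12,0→25,f→26,9→12 13:q→26,d→13,0→13,f→13,9→27 14:q→14,d→28,0→29,f→14,9→30 15:q→28,d→15,0→31,f→32,9→33 16:q→29,d→31,0→16,f→16,9→34 17:q→35,d→33,0→13,f→17,9→17 18:q→18,d→34,0→25,f→26,9→18 19:q→19,d→31,0→19,f→19,9→18 20:q→20,d→33,0→13,f→20,9→20 21:q→21,d→15,0→36,f→37,9→38 22:q→36,d→22,0→22,f→39,9→12 23:q→37,d→23,0→39,f→23,9→40 24:q→38,d→24,0→13,f→41,9→24 25:q→26,d→25,0→26,f→26,9→25 26:q→26,d→26,0→26,f→26,9→26 27:q→26,d→27,0→25,f→26,9→27 28:q→28,d→28,0→42,f→43,9→30 29:q→29,d→42,0→29,f→29,9→44 30:q→30,d→30,0→45,f→30,9→26 31:q→42,d→31,0→31,f→46,9→34 32:q→43,d→32,0→46,f→32,9→40 33:q→47,d→33,0→13,f→48,9→33 34:q→49,d→34,0→25,f→26,9→34 35:q→35,d→47,0→50,f→35,9→30 36:q→36,d→31,0→36,f→51,9→18 37:q→37,d→32,0→51,f→37,9→40 38:q→38,d→33,0→13,f→52,9→38 39:q→51,d→39,0→39,f→39,9→27 40:q→26,d→40,0→13,f→40,9→40 41:q→52,d→41,0→13,f→41,9→40 42:q→42,d→42,0→42,f→53,9→44 43:q→43,d→43,0→53,f→43,9→45 44:q→44,d→44,0→54,f→26,9→26 45:q→26,d→45,0→45,f→45,9→26 46:q→53,d→46,0→46,f→46,9→27 47:q→47,d→47,0→50,f→55,9→30 48:q→55,d→48,0→13,f→48,9→40 49:q→49,d→49,0→56,f→26,9→44 50:q→26,d→50,0→50,f→50,9→57 51:q→51,d→46,0→51,f→51,9→27 52:q→52,d→48,0→13,f→52,9→40 53:q→53,d→53,0→53,f→53,9→57 54:q→26,d→54,0→26,f→26,9→26 55:q→55,d→55,0→50,f→55,9→45 56:q→26,d→56,0→26,f→26,9→54 57:q→26,d→57,0→54,f→26,9→26 [Hopcroft].
'09f': run [70, 35, 16, 2] end={s42,s5} rej; 3/3 del acc.
'90q': run [70, 38, 13, 1] end={s42} rej; 3/3 deletions ∈↓L.
'0900': N↓-sim [70, 35, 16, 6, 1] end={s42} ∉↓L; 4/4 deletions ∈↓L.
'qdq99': N↓-sim [70, 55, 38, 20, 7, 2] end={s39,s42} ∉↓L; 5/5 single-dels accept.
'ddf9q': run [70, 64, 49, 25, 9, 1] end={s42} — reject; 5/5 del acc.
5 obstructions.

min(Σ*\↓L) = [09f, 90q, 0900, qdq99, ddf9q].
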